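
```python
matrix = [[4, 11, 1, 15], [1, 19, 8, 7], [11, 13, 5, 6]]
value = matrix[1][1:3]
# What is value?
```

matrix[1] = [1, 19, 8, 7]. matrix[1] has length 4. The slice matrix[1][1:3] selects indices [1, 2] (1->19, 2->8), giving [19, 8].

[19, 8]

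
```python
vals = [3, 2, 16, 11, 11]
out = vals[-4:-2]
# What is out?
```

vals has length 5. The slice vals[-4:-2] selects indices [1, 2] (1->2, 2->16), giving [2, 16].

[2, 16]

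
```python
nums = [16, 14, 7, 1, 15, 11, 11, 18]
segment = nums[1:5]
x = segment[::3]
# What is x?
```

nums has length 8. The slice nums[1:5] selects indices [1, 2, 3, 4] (1->14, 2->7, 3->1, 4->15), giving [14, 7, 1, 15]. So segment = [14, 7, 1, 15]. segment has length 4. The slice segment[::3] selects indices [0, 3] (0->14, 3->15), giving [14, 15].

[14, 15]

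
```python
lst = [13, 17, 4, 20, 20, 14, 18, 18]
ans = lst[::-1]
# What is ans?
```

lst has length 8. The slice lst[::-1] selects indices [7, 6, 5, 4, 3, 2, 1, 0] (7->18, 6->18, 5->14, 4->20, 3->20, 2->4, 1->17, 0->13), giving [18, 18, 14, 20, 20, 4, 17, 13].

[18, 18, 14, 20, 20, 4, 17, 13]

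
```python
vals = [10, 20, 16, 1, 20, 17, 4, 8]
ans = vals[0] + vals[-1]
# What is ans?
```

vals has length 8. vals[0] = 10.
vals has length 8. Negative index -1 maps to positive index 8 + (-1) = 7. vals[7] = 8.
Sum: 10 + 8 = 18.

18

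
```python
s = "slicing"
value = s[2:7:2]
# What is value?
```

s has length 7. The slice s[2:7:2] selects indices [2, 4, 6] (2->'i', 4->'i', 6->'g'), giving 'iig'.

'iig'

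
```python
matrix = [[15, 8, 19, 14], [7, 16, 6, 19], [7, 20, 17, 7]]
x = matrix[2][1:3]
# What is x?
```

matrix[2] = [7, 20, 17, 7]. matrix[2] has length 4. The slice matrix[2][1:3] selects indices [1, 2] (1->20, 2->17), giving [20, 17].

[20, 17]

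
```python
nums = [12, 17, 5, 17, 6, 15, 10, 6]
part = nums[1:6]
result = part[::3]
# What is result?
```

nums has length 8. The slice nums[1:6] selects indices [1, 2, 3, 4, 5] (1->17, 2->5, 3->17, 4->6, 5->15), giving [17, 5, 17, 6, 15]. So part = [17, 5, 17, 6, 15]. part has length 5. The slice part[::3] selects indices [0, 3] (0->17, 3->6), giving [17, 6].

[17, 6]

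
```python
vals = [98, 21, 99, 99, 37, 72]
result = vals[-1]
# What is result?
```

vals has length 6. Negative index -1 maps to positive index 6 + (-1) = 5. vals[5] = 72.

72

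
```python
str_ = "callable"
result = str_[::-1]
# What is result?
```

str_ has length 8. The slice str_[::-1] selects indices [7, 6, 5, 4, 3, 2, 1, 0] (7->'e', 6->'l', 5->'b', 4->'a', 3->'l', 2->'l', 1->'a', 0->'c'), giving 'elballac'.

'elballac'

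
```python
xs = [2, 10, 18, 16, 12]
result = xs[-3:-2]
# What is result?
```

xs has length 5. The slice xs[-3:-2] selects indices [2] (2->18), giving [18].

[18]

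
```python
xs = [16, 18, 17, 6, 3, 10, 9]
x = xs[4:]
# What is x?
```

xs has length 7. The slice xs[4:] selects indices [4, 5, 6] (4->3, 5->10, 6->9), giving [3, 10, 9].

[3, 10, 9]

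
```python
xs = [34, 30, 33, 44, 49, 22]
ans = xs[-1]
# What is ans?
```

xs has length 6. Negative index -1 maps to positive index 6 + (-1) = 5. xs[5] = 22.

22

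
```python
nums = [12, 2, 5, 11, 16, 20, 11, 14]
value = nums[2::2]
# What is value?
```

nums has length 8. The slice nums[2::2] selects indices [2, 4, 6] (2->5, 4->16, 6->11), giving [5, 16, 11].

[5, 16, 11]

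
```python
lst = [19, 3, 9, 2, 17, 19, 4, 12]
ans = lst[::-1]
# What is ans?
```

lst has length 8. The slice lst[::-1] selects indices [7, 6, 5, 4, 3, 2, 1, 0] (7->12, 6->4, 5->19, 4->17, 3->2, 2->9, 1->3, 0->19), giving [12, 4, 19, 17, 2, 9, 3, 19].

[12, 4, 19, 17, 2, 9, 3, 19]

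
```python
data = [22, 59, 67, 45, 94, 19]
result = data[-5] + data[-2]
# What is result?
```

data has length 6. Negative index -5 maps to positive index 6 + (-5) = 1. data[1] = 59.
data has length 6. Negative index -2 maps to positive index 6 + (-2) = 4. data[4] = 94.
Sum: 59 + 94 = 153.

153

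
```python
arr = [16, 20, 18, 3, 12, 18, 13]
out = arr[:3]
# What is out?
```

arr has length 7. The slice arr[:3] selects indices [0, 1, 2] (0->16, 1->20, 2->18), giving [16, 20, 18].

[16, 20, 18]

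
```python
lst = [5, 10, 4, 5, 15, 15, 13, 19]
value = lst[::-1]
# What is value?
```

lst has length 8. The slice lst[::-1] selects indices [7, 6, 5, 4, 3, 2, 1, 0] (7->19, 6->13, 5->15, 4->15, 3->5, 2->4, 1->10, 0->5), giving [19, 13, 15, 15, 5, 4, 10, 5].

[19, 13, 15, 15, 5, 4, 10, 5]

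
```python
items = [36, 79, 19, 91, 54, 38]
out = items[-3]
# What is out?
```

items has length 6. Negative index -3 maps to positive index 6 + (-3) = 3. items[3] = 91.

91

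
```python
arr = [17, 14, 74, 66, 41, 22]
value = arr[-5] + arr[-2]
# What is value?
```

arr has length 6. Negative index -5 maps to positive index 6 + (-5) = 1. arr[1] = 14.
arr has length 6. Negative index -2 maps to positive index 6 + (-2) = 4. arr[4] = 41.
Sum: 14 + 41 = 55.

55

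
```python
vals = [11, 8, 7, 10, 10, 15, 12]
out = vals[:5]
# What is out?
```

vals has length 7. The slice vals[:5] selects indices [0, 1, 2, 3, 4] (0->11, 1->8, 2->7, 3->10, 4->10), giving [11, 8, 7, 10, 10].

[11, 8, 7, 10, 10]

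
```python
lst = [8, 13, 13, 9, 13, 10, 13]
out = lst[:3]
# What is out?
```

lst has length 7. The slice lst[:3] selects indices [0, 1, 2] (0->8, 1->13, 2->13), giving [8, 13, 13].

[8, 13, 13]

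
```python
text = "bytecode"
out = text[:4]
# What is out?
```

text has length 8. The slice text[:4] selects indices [0, 1, 2, 3] (0->'b', 1->'y', 2->'t', 3->'e'), giving 'byte'.

'byte'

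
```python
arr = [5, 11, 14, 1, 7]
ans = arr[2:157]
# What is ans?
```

arr has length 5. The slice arr[2:157] selects indices [2, 3, 4] (2->14, 3->1, 4->7), giving [14, 1, 7].

[14, 1, 7]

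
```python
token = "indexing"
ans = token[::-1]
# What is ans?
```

token has length 8. The slice token[::-1] selects indices [7, 6, 5, 4, 3, 2, 1, 0] (7->'g', 6->'n', 5->'i', 4->'x', 3->'e', 2->'d', 1->'n', 0->'i'), giving 'gnixedni'.

'gnixedni'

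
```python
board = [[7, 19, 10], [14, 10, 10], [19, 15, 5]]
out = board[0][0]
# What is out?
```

board[0] = [7, 19, 10]. Taking column 0 of that row yields 7.

7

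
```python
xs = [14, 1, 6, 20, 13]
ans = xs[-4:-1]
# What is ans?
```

xs has length 5. The slice xs[-4:-1] selects indices [1, 2, 3] (1->1, 2->6, 3->20), giving [1, 6, 20].

[1, 6, 20]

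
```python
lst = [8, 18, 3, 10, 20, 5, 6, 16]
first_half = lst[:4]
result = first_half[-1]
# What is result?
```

lst has length 8. The slice lst[:4] selects indices [0, 1, 2, 3] (0->8, 1->18, 2->3, 3->10), giving [8, 18, 3, 10]. So first_half = [8, 18, 3, 10]. Then first_half[-1] = 10.

10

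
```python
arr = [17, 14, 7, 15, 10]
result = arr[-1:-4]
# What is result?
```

arr has length 5. The slice arr[-1:-4] resolves to an empty index range, so the result is [].

[]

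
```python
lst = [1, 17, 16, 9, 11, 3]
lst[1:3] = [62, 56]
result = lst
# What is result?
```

lst starts as [1, 17, 16, 9, 11, 3] (length 6). The slice lst[1:3] covers indices [1, 2] with values [17, 16]. Replacing that slice with [62, 56] (same length) produces [1, 62, 56, 9, 11, 3].

[1, 62, 56, 9, 11, 3]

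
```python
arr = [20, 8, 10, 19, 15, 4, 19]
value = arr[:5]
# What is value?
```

arr has length 7. The slice arr[:5] selects indices [0, 1, 2, 3, 4] (0->20, 1->8, 2->10, 3->19, 4->15), giving [20, 8, 10, 19, 15].

[20, 8, 10, 19, 15]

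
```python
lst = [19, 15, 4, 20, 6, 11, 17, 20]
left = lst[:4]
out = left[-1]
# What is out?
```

lst has length 8. The slice lst[:4] selects indices [0, 1, 2, 3] (0->19, 1->15, 2->4, 3->20), giving [19, 15, 4, 20]. So left = [19, 15, 4, 20]. Then left[-1] = 20.

20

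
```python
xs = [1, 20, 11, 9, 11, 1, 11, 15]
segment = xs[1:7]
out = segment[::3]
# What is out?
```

xs has length 8. The slice xs[1:7] selects indices [1, 2, 3, 4, 5, 6] (1->20, 2->11, 3->9, 4->11, 5->1, 6->11), giving [20, 11, 9, 11, 1, 11]. So segment = [20, 11, 9, 11, 1, 11]. segment has length 6. The slice segment[::3] selects indices [0, 3] (0->20, 3->11), giving [20, 11].

[20, 11]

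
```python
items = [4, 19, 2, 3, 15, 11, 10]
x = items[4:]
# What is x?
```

items has length 7. The slice items[4:] selects indices [4, 5, 6] (4->15, 5->11, 6->10), giving [15, 11, 10].

[15, 11, 10]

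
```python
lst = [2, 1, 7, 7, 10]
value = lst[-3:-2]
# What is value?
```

lst has length 5. The slice lst[-3:-2] selects indices [2] (2->7), giving [7].

[7]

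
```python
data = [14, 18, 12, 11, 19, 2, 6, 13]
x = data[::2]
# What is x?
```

data has length 8. The slice data[::2] selects indices [0, 2, 4, 6] (0->14, 2->12, 4->19, 6->6), giving [14, 12, 19, 6].

[14, 12, 19, 6]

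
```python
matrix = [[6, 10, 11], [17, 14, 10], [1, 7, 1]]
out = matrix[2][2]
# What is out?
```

matrix[2] = [1, 7, 1]. Taking column 2 of that row yields 1.

1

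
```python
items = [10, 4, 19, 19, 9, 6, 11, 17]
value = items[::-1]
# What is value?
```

items has length 8. The slice items[::-1] selects indices [7, 6, 5, 4, 3, 2, 1, 0] (7->17, 6->11, 5->6, 4->9, 3->19, 2->19, 1->4, 0->10), giving [17, 11, 6, 9, 19, 19, 4, 10].

[17, 11, 6, 9, 19, 19, 4, 10]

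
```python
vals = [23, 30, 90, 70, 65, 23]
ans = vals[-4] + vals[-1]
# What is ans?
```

vals has length 6. Negative index -4 maps to positive index 6 + (-4) = 2. vals[2] = 90.
vals has length 6. Negative index -1 maps to positive index 6 + (-1) = 5. vals[5] = 23.
Sum: 90 + 23 = 113.

113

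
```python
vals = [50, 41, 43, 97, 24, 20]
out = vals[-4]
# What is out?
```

vals has length 6. Negative index -4 maps to positive index 6 + (-4) = 2. vals[2] = 43.

43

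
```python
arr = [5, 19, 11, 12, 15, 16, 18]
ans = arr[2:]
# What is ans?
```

arr has length 7. The slice arr[2:] selects indices [2, 3, 4, 5, 6] (2->11, 3->12, 4->15, 5->16, 6->18), giving [11, 12, 15, 16, 18].

[11, 12, 15, 16, 18]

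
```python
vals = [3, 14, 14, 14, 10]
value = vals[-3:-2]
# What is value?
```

vals has length 5. The slice vals[-3:-2] selects indices [2] (2->14), giving [14].

[14]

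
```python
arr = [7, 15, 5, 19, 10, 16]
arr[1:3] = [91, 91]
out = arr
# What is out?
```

arr starts as [7, 15, 5, 19, 10, 16] (length 6). The slice arr[1:3] covers indices [1, 2] with values [15, 5]. Replacing that slice with [91, 91] (same length) produces [7, 91, 91, 19, 10, 16].

[7, 91, 91, 19, 10, 16]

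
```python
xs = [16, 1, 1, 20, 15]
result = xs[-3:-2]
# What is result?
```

xs has length 5. The slice xs[-3:-2] selects indices [2] (2->1), giving [1].

[1]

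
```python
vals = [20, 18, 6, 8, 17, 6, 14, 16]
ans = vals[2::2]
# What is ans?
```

vals has length 8. The slice vals[2::2] selects indices [2, 4, 6] (2->6, 4->17, 6->14), giving [6, 17, 14].

[6, 17, 14]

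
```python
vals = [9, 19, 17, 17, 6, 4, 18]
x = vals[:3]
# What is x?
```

vals has length 7. The slice vals[:3] selects indices [0, 1, 2] (0->9, 1->19, 2->17), giving [9, 19, 17].

[9, 19, 17]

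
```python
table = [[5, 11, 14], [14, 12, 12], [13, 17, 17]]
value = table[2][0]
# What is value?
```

table[2] = [13, 17, 17]. Taking column 0 of that row yields 13.

13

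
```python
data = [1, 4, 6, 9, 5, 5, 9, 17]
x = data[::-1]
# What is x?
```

data has length 8. The slice data[::-1] selects indices [7, 6, 5, 4, 3, 2, 1, 0] (7->17, 6->9, 5->5, 4->5, 3->9, 2->6, 1->4, 0->1), giving [17, 9, 5, 5, 9, 6, 4, 1].

[17, 9, 5, 5, 9, 6, 4, 1]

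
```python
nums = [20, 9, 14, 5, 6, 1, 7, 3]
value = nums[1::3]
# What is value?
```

nums has length 8. The slice nums[1::3] selects indices [1, 4, 7] (1->9, 4->6, 7->3), giving [9, 6, 3].

[9, 6, 3]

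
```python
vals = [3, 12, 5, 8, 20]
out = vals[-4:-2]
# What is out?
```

vals has length 5. The slice vals[-4:-2] selects indices [1, 2] (1->12, 2->5), giving [12, 5].

[12, 5]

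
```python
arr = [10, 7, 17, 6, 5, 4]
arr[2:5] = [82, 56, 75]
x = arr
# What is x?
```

arr starts as [10, 7, 17, 6, 5, 4] (length 6). The slice arr[2:5] covers indices [2, 3, 4] with values [17, 6, 5]. Replacing that slice with [82, 56, 75] (same length) produces [10, 7, 82, 56, 75, 4].

[10, 7, 82, 56, 75, 4]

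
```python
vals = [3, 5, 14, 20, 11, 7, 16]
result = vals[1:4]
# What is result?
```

vals has length 7. The slice vals[1:4] selects indices [1, 2, 3] (1->5, 2->14, 3->20), giving [5, 14, 20].

[5, 14, 20]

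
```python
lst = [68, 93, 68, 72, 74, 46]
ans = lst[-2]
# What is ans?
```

lst has length 6. Negative index -2 maps to positive index 6 + (-2) = 4. lst[4] = 74.

74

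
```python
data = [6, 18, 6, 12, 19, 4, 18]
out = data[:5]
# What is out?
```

data has length 7. The slice data[:5] selects indices [0, 1, 2, 3, 4] (0->6, 1->18, 2->6, 3->12, 4->19), giving [6, 18, 6, 12, 19].

[6, 18, 6, 12, 19]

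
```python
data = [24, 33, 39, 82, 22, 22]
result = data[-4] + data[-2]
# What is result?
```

data has length 6. Negative index -4 maps to positive index 6 + (-4) = 2. data[2] = 39.
data has length 6. Negative index -2 maps to positive index 6 + (-2) = 4. data[4] = 22.
Sum: 39 + 22 = 61.

61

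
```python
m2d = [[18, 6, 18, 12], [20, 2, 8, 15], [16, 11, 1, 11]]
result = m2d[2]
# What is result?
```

m2d has 3 rows. Row 2 is [16, 11, 1, 11].

[16, 11, 1, 11]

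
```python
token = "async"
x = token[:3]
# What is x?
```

token has length 5. The slice token[:3] selects indices [0, 1, 2] (0->'a', 1->'s', 2->'y'), giving 'asy'.

'asy'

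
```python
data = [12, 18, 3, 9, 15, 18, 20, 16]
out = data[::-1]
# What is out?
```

data has length 8. The slice data[::-1] selects indices [7, 6, 5, 4, 3, 2, 1, 0] (7->16, 6->20, 5->18, 4->15, 3->9, 2->3, 1->18, 0->12), giving [16, 20, 18, 15, 9, 3, 18, 12].

[16, 20, 18, 15, 9, 3, 18, 12]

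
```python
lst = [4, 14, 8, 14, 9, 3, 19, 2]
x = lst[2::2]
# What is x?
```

lst has length 8. The slice lst[2::2] selects indices [2, 4, 6] (2->8, 4->9, 6->19), giving [8, 9, 19].

[8, 9, 19]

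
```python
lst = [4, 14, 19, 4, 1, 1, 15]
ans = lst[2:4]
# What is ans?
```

lst has length 7. The slice lst[2:4] selects indices [2, 3] (2->19, 3->4), giving [19, 4].

[19, 4]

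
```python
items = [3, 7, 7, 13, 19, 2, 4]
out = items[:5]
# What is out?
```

items has length 7. The slice items[:5] selects indices [0, 1, 2, 3, 4] (0->3, 1->7, 2->7, 3->13, 4->19), giving [3, 7, 7, 13, 19].

[3, 7, 7, 13, 19]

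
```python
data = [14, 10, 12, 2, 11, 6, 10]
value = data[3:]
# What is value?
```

data has length 7. The slice data[3:] selects indices [3, 4, 5, 6] (3->2, 4->11, 5->6, 6->10), giving [2, 11, 6, 10].

[2, 11, 6, 10]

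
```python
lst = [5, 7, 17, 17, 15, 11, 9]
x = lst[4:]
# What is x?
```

lst has length 7. The slice lst[4:] selects indices [4, 5, 6] (4->15, 5->11, 6->9), giving [15, 11, 9].

[15, 11, 9]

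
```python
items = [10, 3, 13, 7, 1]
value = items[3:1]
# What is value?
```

items has length 5. The slice items[3:1] resolves to an empty index range, so the result is [].

[]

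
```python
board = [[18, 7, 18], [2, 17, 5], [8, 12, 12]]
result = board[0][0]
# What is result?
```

board[0] = [18, 7, 18]. Taking column 0 of that row yields 18.

18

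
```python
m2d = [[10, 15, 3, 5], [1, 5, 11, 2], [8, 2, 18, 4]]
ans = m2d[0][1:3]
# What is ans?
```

m2d[0] = [10, 15, 3, 5]. m2d[0] has length 4. The slice m2d[0][1:3] selects indices [1, 2] (1->15, 2->3), giving [15, 3].

[15, 3]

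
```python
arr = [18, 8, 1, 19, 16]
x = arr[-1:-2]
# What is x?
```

arr has length 5. The slice arr[-1:-2] resolves to an empty index range, so the result is [].

[]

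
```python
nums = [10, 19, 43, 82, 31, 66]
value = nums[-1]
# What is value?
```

nums has length 6. Negative index -1 maps to positive index 6 + (-1) = 5. nums[5] = 66.

66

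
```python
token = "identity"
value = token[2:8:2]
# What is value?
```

token has length 8. The slice token[2:8:2] selects indices [2, 4, 6] (2->'e', 4->'t', 6->'t'), giving 'ett'.

'ett'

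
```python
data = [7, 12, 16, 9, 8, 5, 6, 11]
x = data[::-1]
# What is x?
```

data has length 8. The slice data[::-1] selects indices [7, 6, 5, 4, 3, 2, 1, 0] (7->11, 6->6, 5->5, 4->8, 3->9, 2->16, 1->12, 0->7), giving [11, 6, 5, 8, 9, 16, 12, 7].

[11, 6, 5, 8, 9, 16, 12, 7]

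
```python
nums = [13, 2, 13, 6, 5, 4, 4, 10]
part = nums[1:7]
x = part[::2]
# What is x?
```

nums has length 8. The slice nums[1:7] selects indices [1, 2, 3, 4, 5, 6] (1->2, 2->13, 3->6, 4->5, 5->4, 6->4), giving [2, 13, 6, 5, 4, 4]. So part = [2, 13, 6, 5, 4, 4]. part has length 6. The slice part[::2] selects indices [0, 2, 4] (0->2, 2->6, 4->4), giving [2, 6, 4].

[2, 6, 4]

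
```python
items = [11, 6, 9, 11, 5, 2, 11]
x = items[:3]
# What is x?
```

items has length 7. The slice items[:3] selects indices [0, 1, 2] (0->11, 1->6, 2->9), giving [11, 6, 9].

[11, 6, 9]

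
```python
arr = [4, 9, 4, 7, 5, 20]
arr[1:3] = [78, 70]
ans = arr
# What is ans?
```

arr starts as [4, 9, 4, 7, 5, 20] (length 6). The slice arr[1:3] covers indices [1, 2] with values [9, 4]. Replacing that slice with [78, 70] (same length) produces [4, 78, 70, 7, 5, 20].

[4, 78, 70, 7, 5, 20]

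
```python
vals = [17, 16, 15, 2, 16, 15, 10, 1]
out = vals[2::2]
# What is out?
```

vals has length 8. The slice vals[2::2] selects indices [2, 4, 6] (2->15, 4->16, 6->10), giving [15, 16, 10].

[15, 16, 10]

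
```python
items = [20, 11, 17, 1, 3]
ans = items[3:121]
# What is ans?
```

items has length 5. The slice items[3:121] selects indices [3, 4] (3->1, 4->3), giving [1, 3].

[1, 3]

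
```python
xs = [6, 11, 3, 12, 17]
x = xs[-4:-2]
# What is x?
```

xs has length 5. The slice xs[-4:-2] selects indices [1, 2] (1->11, 2->3), giving [11, 3].

[11, 3]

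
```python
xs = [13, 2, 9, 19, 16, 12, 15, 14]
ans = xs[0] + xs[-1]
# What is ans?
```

xs has length 8. xs[0] = 13.
xs has length 8. Negative index -1 maps to positive index 8 + (-1) = 7. xs[7] = 14.
Sum: 13 + 14 = 27.

27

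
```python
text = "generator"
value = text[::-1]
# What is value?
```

text has length 9. The slice text[::-1] selects indices [8, 7, 6, 5, 4, 3, 2, 1, 0] (8->'r', 7->'o', 6->'t', 5->'a', 4->'r', 3->'e', 2->'n', 1->'e', 0->'g'), giving 'rotareneg'.

'rotareneg'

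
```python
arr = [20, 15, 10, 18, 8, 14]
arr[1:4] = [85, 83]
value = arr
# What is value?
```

arr starts as [20, 15, 10, 18, 8, 14] (length 6). The slice arr[1:4] covers indices [1, 2, 3] with values [15, 10, 18]. Replacing that slice with [85, 83] (different length) produces [20, 85, 83, 8, 14].

[20, 85, 83, 8, 14]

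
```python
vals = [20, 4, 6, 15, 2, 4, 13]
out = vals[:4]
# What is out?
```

vals has length 7. The slice vals[:4] selects indices [0, 1, 2, 3] (0->20, 1->4, 2->6, 3->15), giving [20, 4, 6, 15].

[20, 4, 6, 15]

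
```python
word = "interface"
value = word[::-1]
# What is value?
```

word has length 9. The slice word[::-1] selects indices [8, 7, 6, 5, 4, 3, 2, 1, 0] (8->'e', 7->'c', 6->'a', 5->'f', 4->'r', 3->'e', 2->'t', 1->'n', 0->'i'), giving 'ecafretni'.

'ecafretni'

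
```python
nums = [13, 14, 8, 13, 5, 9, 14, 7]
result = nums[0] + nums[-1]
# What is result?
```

nums has length 8. nums[0] = 13.
nums has length 8. Negative index -1 maps to positive index 8 + (-1) = 7. nums[7] = 7.
Sum: 13 + 7 = 20.

20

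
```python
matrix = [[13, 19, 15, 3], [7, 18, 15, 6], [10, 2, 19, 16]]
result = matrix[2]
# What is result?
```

matrix has 3 rows. Row 2 is [10, 2, 19, 16].

[10, 2, 19, 16]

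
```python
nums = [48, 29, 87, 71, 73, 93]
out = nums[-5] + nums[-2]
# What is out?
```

nums has length 6. Negative index -5 maps to positive index 6 + (-5) = 1. nums[1] = 29.
nums has length 6. Negative index -2 maps to positive index 6 + (-2) = 4. nums[4] = 73.
Sum: 29 + 73 = 102.

102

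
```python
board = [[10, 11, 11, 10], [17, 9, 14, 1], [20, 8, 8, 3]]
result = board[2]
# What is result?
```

board has 3 rows. Row 2 is [20, 8, 8, 3].

[20, 8, 8, 3]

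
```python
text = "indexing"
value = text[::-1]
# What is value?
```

text has length 8. The slice text[::-1] selects indices [7, 6, 5, 4, 3, 2, 1, 0] (7->'g', 6->'n', 5->'i', 4->'x', 3->'e', 2->'d', 1->'n', 0->'i'), giving 'gnixedni'.

'gnixedni'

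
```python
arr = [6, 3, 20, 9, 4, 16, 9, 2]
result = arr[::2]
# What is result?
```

arr has length 8. The slice arr[::2] selects indices [0, 2, 4, 6] (0->6, 2->20, 4->4, 6->9), giving [6, 20, 4, 9].

[6, 20, 4, 9]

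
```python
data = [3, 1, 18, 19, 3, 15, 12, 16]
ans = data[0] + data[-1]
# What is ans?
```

data has length 8. data[0] = 3.
data has length 8. Negative index -1 maps to positive index 8 + (-1) = 7. data[7] = 16.
Sum: 3 + 16 = 19.

19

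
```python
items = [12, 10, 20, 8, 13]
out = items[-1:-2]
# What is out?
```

items has length 5. The slice items[-1:-2] resolves to an empty index range, so the result is [].

[]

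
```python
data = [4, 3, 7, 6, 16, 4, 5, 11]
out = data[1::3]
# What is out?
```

data has length 8. The slice data[1::3] selects indices [1, 4, 7] (1->3, 4->16, 7->11), giving [3, 16, 11].

[3, 16, 11]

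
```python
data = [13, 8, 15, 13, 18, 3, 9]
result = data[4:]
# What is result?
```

data has length 7. The slice data[4:] selects indices [4, 5, 6] (4->18, 5->3, 6->9), giving [18, 3, 9].

[18, 3, 9]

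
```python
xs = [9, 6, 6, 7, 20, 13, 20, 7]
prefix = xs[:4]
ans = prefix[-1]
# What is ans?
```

xs has length 8. The slice xs[:4] selects indices [0, 1, 2, 3] (0->9, 1->6, 2->6, 3->7), giving [9, 6, 6, 7]. So prefix = [9, 6, 6, 7]. Then prefix[-1] = 7.

7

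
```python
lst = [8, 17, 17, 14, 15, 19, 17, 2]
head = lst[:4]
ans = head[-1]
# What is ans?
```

lst has length 8. The slice lst[:4] selects indices [0, 1, 2, 3] (0->8, 1->17, 2->17, 3->14), giving [8, 17, 17, 14]. So head = [8, 17, 17, 14]. Then head[-1] = 14.

14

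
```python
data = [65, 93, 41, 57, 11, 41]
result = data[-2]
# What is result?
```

data has length 6. Negative index -2 maps to positive index 6 + (-2) = 4. data[4] = 11.

11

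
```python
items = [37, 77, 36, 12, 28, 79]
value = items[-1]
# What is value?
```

items has length 6. Negative index -1 maps to positive index 6 + (-1) = 5. items[5] = 79.

79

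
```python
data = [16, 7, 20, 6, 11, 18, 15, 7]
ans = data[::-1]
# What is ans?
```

data has length 8. The slice data[::-1] selects indices [7, 6, 5, 4, 3, 2, 1, 0] (7->7, 6->15, 5->18, 4->11, 3->6, 2->20, 1->7, 0->16), giving [7, 15, 18, 11, 6, 20, 7, 16].

[7, 15, 18, 11, 6, 20, 7, 16]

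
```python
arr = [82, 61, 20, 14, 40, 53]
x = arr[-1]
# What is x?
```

arr has length 6. Negative index -1 maps to positive index 6 + (-1) = 5. arr[5] = 53.

53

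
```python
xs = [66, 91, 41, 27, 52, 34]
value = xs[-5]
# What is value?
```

xs has length 6. Negative index -5 maps to positive index 6 + (-5) = 1. xs[1] = 91.

91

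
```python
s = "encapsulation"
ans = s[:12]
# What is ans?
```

s has length 13. The slice s[:12] selects indices [0, 1, 2, 3, 4, 5, 6, 7, 8, 9, 10, 11] (0->'e', 1->'n', 2->'c', 3->'a', 4->'p', 5->'s', 6->'u', 7->'l', 8->'a', 9->'t', 10->'i', 11->'o'), giving 'encapsulatio'.

'encapsulatio'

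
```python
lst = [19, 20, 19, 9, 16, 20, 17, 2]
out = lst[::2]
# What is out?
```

lst has length 8. The slice lst[::2] selects indices [0, 2, 4, 6] (0->19, 2->19, 4->16, 6->17), giving [19, 19, 16, 17].

[19, 19, 16, 17]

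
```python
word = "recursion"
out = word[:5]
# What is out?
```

word has length 9. The slice word[:5] selects indices [0, 1, 2, 3, 4] (0->'r', 1->'e', 2->'c', 3->'u', 4->'r'), giving 'recur'.

'recur'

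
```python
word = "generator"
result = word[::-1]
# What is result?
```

word has length 9. The slice word[::-1] selects indices [8, 7, 6, 5, 4, 3, 2, 1, 0] (8->'r', 7->'o', 6->'t', 5->'a', 4->'r', 3->'e', 2->'n', 1->'e', 0->'g'), giving 'rotareneg'.

'rotareneg'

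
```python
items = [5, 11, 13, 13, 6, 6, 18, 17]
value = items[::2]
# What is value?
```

items has length 8. The slice items[::2] selects indices [0, 2, 4, 6] (0->5, 2->13, 4->6, 6->18), giving [5, 13, 6, 18].

[5, 13, 6, 18]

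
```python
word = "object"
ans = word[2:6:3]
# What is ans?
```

word has length 6. The slice word[2:6:3] selects indices [2, 5] (2->'j', 5->'t'), giving 'jt'.

'jt'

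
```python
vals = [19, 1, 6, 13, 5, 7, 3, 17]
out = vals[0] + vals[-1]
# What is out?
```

vals has length 8. vals[0] = 19.
vals has length 8. Negative index -1 maps to positive index 8 + (-1) = 7. vals[7] = 17.
Sum: 19 + 17 = 36.

36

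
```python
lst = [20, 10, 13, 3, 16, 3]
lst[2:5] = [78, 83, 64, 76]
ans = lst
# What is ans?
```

lst starts as [20, 10, 13, 3, 16, 3] (length 6). The slice lst[2:5] covers indices [2, 3, 4] with values [13, 3, 16]. Replacing that slice with [78, 83, 64, 76] (different length) produces [20, 10, 78, 83, 64, 76, 3].

[20, 10, 78, 83, 64, 76, 3]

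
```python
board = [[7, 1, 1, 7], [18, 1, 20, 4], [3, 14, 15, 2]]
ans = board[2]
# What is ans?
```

board has 3 rows. Row 2 is [3, 14, 15, 2].

[3, 14, 15, 2]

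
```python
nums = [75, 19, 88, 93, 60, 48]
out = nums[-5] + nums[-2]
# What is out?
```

nums has length 6. Negative index -5 maps to positive index 6 + (-5) = 1. nums[1] = 19.
nums has length 6. Negative index -2 maps to positive index 6 + (-2) = 4. nums[4] = 60.
Sum: 19 + 60 = 79.

79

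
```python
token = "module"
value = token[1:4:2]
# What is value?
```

token has length 6. The slice token[1:4:2] selects indices [1, 3] (1->'o', 3->'u'), giving 'ou'.

'ou'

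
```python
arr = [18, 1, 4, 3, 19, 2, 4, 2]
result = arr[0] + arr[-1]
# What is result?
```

arr has length 8. arr[0] = 18.
arr has length 8. Negative index -1 maps to positive index 8 + (-1) = 7. arr[7] = 2.
Sum: 18 + 2 = 20.

20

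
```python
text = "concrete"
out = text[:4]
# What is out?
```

text has length 8. The slice text[:4] selects indices [0, 1, 2, 3] (0->'c', 1->'o', 2->'n', 3->'c'), giving 'conc'.

'conc'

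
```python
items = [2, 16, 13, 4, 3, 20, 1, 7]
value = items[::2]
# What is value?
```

items has length 8. The slice items[::2] selects indices [0, 2, 4, 6] (0->2, 2->13, 4->3, 6->1), giving [2, 13, 3, 1].

[2, 13, 3, 1]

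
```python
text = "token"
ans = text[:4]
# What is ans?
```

text has length 5. The slice text[:4] selects indices [0, 1, 2, 3] (0->'t', 1->'o', 2->'k', 3->'e'), giving 'toke'.

'toke'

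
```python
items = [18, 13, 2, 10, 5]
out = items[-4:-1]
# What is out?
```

items has length 5. The slice items[-4:-1] selects indices [1, 2, 3] (1->13, 2->2, 3->10), giving [13, 2, 10].

[13, 2, 10]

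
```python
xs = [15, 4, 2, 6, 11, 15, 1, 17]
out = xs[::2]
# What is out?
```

xs has length 8. The slice xs[::2] selects indices [0, 2, 4, 6] (0->15, 2->2, 4->11, 6->1), giving [15, 2, 11, 1].

[15, 2, 11, 1]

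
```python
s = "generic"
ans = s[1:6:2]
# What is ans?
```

s has length 7. The slice s[1:6:2] selects indices [1, 3, 5] (1->'e', 3->'e', 5->'i'), giving 'eei'.

'eei'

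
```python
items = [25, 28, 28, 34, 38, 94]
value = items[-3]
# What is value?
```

items has length 6. Negative index -3 maps to positive index 6 + (-3) = 3. items[3] = 34.

34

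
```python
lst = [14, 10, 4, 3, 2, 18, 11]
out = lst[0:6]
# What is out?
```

lst has length 7. The slice lst[0:6] selects indices [0, 1, 2, 3, 4, 5] (0->14, 1->10, 2->4, 3->3, 4->2, 5->18), giving [14, 10, 4, 3, 2, 18].

[14, 10, 4, 3, 2, 18]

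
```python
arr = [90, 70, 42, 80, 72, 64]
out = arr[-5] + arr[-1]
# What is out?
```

arr has length 6. Negative index -5 maps to positive index 6 + (-5) = 1. arr[1] = 70.
arr has length 6. Negative index -1 maps to positive index 6 + (-1) = 5. arr[5] = 64.
Sum: 70 + 64 = 134.

134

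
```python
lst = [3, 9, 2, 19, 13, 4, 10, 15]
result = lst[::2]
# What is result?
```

lst has length 8. The slice lst[::2] selects indices [0, 2, 4, 6] (0->3, 2->2, 4->13, 6->10), giving [3, 2, 13, 10].

[3, 2, 13, 10]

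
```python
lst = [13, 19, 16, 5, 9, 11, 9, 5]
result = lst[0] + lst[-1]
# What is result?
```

lst has length 8. lst[0] = 13.
lst has length 8. Negative index -1 maps to positive index 8 + (-1) = 7. lst[7] = 5.
Sum: 13 + 5 = 18.

18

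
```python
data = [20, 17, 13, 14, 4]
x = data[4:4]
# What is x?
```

data has length 5. The slice data[4:4] resolves to an empty index range, so the result is [].

[]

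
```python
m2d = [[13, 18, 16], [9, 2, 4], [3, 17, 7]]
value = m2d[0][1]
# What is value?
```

m2d[0] = [13, 18, 16]. Taking column 1 of that row yields 18.

18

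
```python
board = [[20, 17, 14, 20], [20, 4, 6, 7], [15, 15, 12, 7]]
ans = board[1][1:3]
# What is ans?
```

board[1] = [20, 4, 6, 7]. board[1] has length 4. The slice board[1][1:3] selects indices [1, 2] (1->4, 2->6), giving [4, 6].

[4, 6]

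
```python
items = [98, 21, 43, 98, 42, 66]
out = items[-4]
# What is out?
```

items has length 6. Negative index -4 maps to positive index 6 + (-4) = 2. items[2] = 43.

43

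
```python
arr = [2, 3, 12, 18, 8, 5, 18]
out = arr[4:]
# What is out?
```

arr has length 7. The slice arr[4:] selects indices [4, 5, 6] (4->8, 5->5, 6->18), giving [8, 5, 18].

[8, 5, 18]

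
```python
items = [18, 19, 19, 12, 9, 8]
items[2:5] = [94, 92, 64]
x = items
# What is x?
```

items starts as [18, 19, 19, 12, 9, 8] (length 6). The slice items[2:5] covers indices [2, 3, 4] with values [19, 12, 9]. Replacing that slice with [94, 92, 64] (same length) produces [18, 19, 94, 92, 64, 8].

[18, 19, 94, 92, 64, 8]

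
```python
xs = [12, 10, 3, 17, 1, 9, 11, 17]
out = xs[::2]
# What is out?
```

xs has length 8. The slice xs[::2] selects indices [0, 2, 4, 6] (0->12, 2->3, 4->1, 6->11), giving [12, 3, 1, 11].

[12, 3, 1, 11]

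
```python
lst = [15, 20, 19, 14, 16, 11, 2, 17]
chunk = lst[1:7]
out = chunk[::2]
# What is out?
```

lst has length 8. The slice lst[1:7] selects indices [1, 2, 3, 4, 5, 6] (1->20, 2->19, 3->14, 4->16, 5->11, 6->2), giving [20, 19, 14, 16, 11, 2]. So chunk = [20, 19, 14, 16, 11, 2]. chunk has length 6. The slice chunk[::2] selects indices [0, 2, 4] (0->20, 2->14, 4->11), giving [20, 14, 11].

[20, 14, 11]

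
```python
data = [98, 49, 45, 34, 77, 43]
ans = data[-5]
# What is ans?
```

data has length 6. Negative index -5 maps to positive index 6 + (-5) = 1. data[1] = 49.

49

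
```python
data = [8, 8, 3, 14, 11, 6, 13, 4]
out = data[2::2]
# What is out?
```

data has length 8. The slice data[2::2] selects indices [2, 4, 6] (2->3, 4->11, 6->13), giving [3, 11, 13].

[3, 11, 13]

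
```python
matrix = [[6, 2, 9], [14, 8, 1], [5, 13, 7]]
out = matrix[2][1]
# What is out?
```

matrix[2] = [5, 13, 7]. Taking column 1 of that row yields 13.

13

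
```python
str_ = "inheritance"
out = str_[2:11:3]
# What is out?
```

str_ has length 11. The slice str_[2:11:3] selects indices [2, 5, 8] (2->'h', 5->'i', 8->'n'), giving 'hin'.

'hin'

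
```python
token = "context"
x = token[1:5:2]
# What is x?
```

token has length 7. The slice token[1:5:2] selects indices [1, 3] (1->'o', 3->'t'), giving 'ot'.

'ot'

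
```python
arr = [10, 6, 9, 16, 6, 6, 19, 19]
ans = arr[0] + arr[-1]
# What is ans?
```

arr has length 8. arr[0] = 10.
arr has length 8. Negative index -1 maps to positive index 8 + (-1) = 7. arr[7] = 19.
Sum: 10 + 19 = 29.

29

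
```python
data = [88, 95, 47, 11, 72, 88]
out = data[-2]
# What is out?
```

data has length 6. Negative index -2 maps to positive index 6 + (-2) = 4. data[4] = 72.

72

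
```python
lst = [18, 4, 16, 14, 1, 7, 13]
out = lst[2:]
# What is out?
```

lst has length 7. The slice lst[2:] selects indices [2, 3, 4, 5, 6] (2->16, 3->14, 4->1, 5->7, 6->13), giving [16, 14, 1, 7, 13].

[16, 14, 1, 7, 13]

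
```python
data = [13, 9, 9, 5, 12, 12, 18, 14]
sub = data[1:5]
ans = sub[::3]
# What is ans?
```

data has length 8. The slice data[1:5] selects indices [1, 2, 3, 4] (1->9, 2->9, 3->5, 4->12), giving [9, 9, 5, 12]. So sub = [9, 9, 5, 12]. sub has length 4. The slice sub[::3] selects indices [0, 3] (0->9, 3->12), giving [9, 12].

[9, 12]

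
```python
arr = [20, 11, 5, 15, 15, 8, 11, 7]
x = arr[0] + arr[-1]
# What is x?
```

arr has length 8. arr[0] = 20.
arr has length 8. Negative index -1 maps to positive index 8 + (-1) = 7. arr[7] = 7.
Sum: 20 + 7 = 27.

27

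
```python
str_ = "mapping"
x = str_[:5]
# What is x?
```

str_ has length 7. The slice str_[:5] selects indices [0, 1, 2, 3, 4] (0->'m', 1->'a', 2->'p', 3->'p', 4->'i'), giving 'mappi'.

'mappi'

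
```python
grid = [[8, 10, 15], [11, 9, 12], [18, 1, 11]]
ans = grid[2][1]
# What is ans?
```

grid[2] = [18, 1, 11]. Taking column 1 of that row yields 1.

1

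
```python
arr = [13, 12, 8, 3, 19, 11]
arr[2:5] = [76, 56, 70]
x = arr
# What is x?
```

arr starts as [13, 12, 8, 3, 19, 11] (length 6). The slice arr[2:5] covers indices [2, 3, 4] with values [8, 3, 19]. Replacing that slice with [76, 56, 70] (same length) produces [13, 12, 76, 56, 70, 11].

[13, 12, 76, 56, 70, 11]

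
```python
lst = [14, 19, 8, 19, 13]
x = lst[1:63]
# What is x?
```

lst has length 5. The slice lst[1:63] selects indices [1, 2, 3, 4] (1->19, 2->8, 3->19, 4->13), giving [19, 8, 19, 13].

[19, 8, 19, 13]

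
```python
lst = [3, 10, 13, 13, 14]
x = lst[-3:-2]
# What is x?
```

lst has length 5. The slice lst[-3:-2] selects indices [2] (2->13), giving [13].

[13]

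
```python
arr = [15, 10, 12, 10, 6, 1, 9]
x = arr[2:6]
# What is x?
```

arr has length 7. The slice arr[2:6] selects indices [2, 3, 4, 5] (2->12, 3->10, 4->6, 5->1), giving [12, 10, 6, 1].

[12, 10, 6, 1]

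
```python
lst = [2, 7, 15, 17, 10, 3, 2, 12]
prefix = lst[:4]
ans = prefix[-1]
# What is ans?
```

lst has length 8. The slice lst[:4] selects indices [0, 1, 2, 3] (0->2, 1->7, 2->15, 3->17), giving [2, 7, 15, 17]. So prefix = [2, 7, 15, 17]. Then prefix[-1] = 17.

17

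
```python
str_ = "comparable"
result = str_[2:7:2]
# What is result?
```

str_ has length 10. The slice str_[2:7:2] selects indices [2, 4, 6] (2->'m', 4->'a', 6->'a'), giving 'maa'.

'maa'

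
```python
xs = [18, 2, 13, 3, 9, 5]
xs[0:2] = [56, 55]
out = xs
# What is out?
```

xs starts as [18, 2, 13, 3, 9, 5] (length 6). The slice xs[0:2] covers indices [0, 1] with values [18, 2]. Replacing that slice with [56, 55] (same length) produces [56, 55, 13, 3, 9, 5].

[56, 55, 13, 3, 9, 5]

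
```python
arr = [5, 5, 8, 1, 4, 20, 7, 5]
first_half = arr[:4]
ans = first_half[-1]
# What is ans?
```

arr has length 8. The slice arr[:4] selects indices [0, 1, 2, 3] (0->5, 1->5, 2->8, 3->1), giving [5, 5, 8, 1]. So first_half = [5, 5, 8, 1]. Then first_half[-1] = 1.

1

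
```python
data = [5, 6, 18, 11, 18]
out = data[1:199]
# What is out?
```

data has length 5. The slice data[1:199] selects indices [1, 2, 3, 4] (1->6, 2->18, 3->11, 4->18), giving [6, 18, 11, 18].

[6, 18, 11, 18]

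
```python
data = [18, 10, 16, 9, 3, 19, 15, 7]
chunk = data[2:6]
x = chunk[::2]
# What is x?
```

data has length 8. The slice data[2:6] selects indices [2, 3, 4, 5] (2->16, 3->9, 4->3, 5->19), giving [16, 9, 3, 19]. So chunk = [16, 9, 3, 19]. chunk has length 4. The slice chunk[::2] selects indices [0, 2] (0->16, 2->3), giving [16, 3].

[16, 3]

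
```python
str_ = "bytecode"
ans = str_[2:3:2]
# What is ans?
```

str_ has length 8. The slice str_[2:3:2] selects indices [2] (2->'t'), giving 't'.

't'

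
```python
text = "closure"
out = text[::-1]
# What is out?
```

text has length 7. The slice text[::-1] selects indices [6, 5, 4, 3, 2, 1, 0] (6->'e', 5->'r', 4->'u', 3->'s', 2->'o', 1->'l', 0->'c'), giving 'erusolc'.

'erusolc'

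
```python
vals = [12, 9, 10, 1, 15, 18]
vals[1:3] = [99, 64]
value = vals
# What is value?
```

vals starts as [12, 9, 10, 1, 15, 18] (length 6). The slice vals[1:3] covers indices [1, 2] with values [9, 10]. Replacing that slice with [99, 64] (same length) produces [12, 99, 64, 1, 15, 18].

[12, 99, 64, 1, 15, 18]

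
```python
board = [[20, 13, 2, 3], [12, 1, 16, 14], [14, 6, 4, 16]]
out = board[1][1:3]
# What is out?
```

board[1] = [12, 1, 16, 14]. board[1] has length 4. The slice board[1][1:3] selects indices [1, 2] (1->1, 2->16), giving [1, 16].

[1, 16]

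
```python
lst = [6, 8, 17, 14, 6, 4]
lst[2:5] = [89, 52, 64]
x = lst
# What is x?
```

lst starts as [6, 8, 17, 14, 6, 4] (length 6). The slice lst[2:5] covers indices [2, 3, 4] with values [17, 14, 6]. Replacing that slice with [89, 52, 64] (same length) produces [6, 8, 89, 52, 64, 4].

[6, 8, 89, 52, 64, 4]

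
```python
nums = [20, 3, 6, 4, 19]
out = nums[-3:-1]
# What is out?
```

nums has length 5. The slice nums[-3:-1] selects indices [2, 3] (2->6, 3->4), giving [6, 4].

[6, 4]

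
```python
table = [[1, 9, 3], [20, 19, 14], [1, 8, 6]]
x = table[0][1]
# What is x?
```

table[0] = [1, 9, 3]. Taking column 1 of that row yields 9.

9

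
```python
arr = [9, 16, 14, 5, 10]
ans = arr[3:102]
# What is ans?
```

arr has length 5. The slice arr[3:102] selects indices [3, 4] (3->5, 4->10), giving [5, 10].

[5, 10]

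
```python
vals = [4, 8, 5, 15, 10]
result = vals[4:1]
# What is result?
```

vals has length 5. The slice vals[4:1] resolves to an empty index range, so the result is [].

[]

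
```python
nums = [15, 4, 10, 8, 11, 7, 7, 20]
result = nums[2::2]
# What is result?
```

nums has length 8. The slice nums[2::2] selects indices [2, 4, 6] (2->10, 4->11, 6->7), giving [10, 11, 7].

[10, 11, 7]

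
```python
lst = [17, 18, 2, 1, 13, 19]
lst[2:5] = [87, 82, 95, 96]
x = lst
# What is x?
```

lst starts as [17, 18, 2, 1, 13, 19] (length 6). The slice lst[2:5] covers indices [2, 3, 4] with values [2, 1, 13]. Replacing that slice with [87, 82, 95, 96] (different length) produces [17, 18, 87, 82, 95, 96, 19].

[17, 18, 87, 82, 95, 96, 19]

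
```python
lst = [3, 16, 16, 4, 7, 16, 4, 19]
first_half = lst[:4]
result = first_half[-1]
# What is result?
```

lst has length 8. The slice lst[:4] selects indices [0, 1, 2, 3] (0->3, 1->16, 2->16, 3->4), giving [3, 16, 16, 4]. So first_half = [3, 16, 16, 4]. Then first_half[-1] = 4.

4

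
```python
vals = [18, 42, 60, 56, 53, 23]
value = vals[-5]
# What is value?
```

vals has length 6. Negative index -5 maps to positive index 6 + (-5) = 1. vals[1] = 42.

42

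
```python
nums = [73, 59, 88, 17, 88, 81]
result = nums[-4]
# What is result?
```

nums has length 6. Negative index -4 maps to positive index 6 + (-4) = 2. nums[2] = 88.

88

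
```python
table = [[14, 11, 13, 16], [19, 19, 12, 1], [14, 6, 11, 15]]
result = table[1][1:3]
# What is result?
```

table[1] = [19, 19, 12, 1]. table[1] has length 4. The slice table[1][1:3] selects indices [1, 2] (1->19, 2->12), giving [19, 12].

[19, 12]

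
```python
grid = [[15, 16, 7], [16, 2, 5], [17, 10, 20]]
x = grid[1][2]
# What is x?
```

grid[1] = [16, 2, 5]. Taking column 2 of that row yields 5.

5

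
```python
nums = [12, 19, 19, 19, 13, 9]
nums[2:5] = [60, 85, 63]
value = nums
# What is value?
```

nums starts as [12, 19, 19, 19, 13, 9] (length 6). The slice nums[2:5] covers indices [2, 3, 4] with values [19, 19, 13]. Replacing that slice with [60, 85, 63] (same length) produces [12, 19, 60, 85, 63, 9].

[12, 19, 60, 85, 63, 9]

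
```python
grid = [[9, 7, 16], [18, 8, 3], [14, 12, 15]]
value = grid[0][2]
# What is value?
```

grid[0] = [9, 7, 16]. Taking column 2 of that row yields 16.

16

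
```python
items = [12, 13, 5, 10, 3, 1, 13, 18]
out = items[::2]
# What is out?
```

items has length 8. The slice items[::2] selects indices [0, 2, 4, 6] (0->12, 2->5, 4->3, 6->13), giving [12, 5, 3, 13].

[12, 5, 3, 13]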